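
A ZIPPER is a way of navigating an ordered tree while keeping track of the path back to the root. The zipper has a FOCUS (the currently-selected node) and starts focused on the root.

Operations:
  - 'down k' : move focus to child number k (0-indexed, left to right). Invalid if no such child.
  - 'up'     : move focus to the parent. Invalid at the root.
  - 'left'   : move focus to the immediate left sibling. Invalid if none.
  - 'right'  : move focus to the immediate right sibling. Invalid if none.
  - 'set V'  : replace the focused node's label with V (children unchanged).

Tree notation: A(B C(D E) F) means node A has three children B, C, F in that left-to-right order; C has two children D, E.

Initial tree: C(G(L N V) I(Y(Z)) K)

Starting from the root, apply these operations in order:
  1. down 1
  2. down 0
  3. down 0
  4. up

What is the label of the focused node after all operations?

Answer: Y

Derivation:
Step 1 (down 1): focus=I path=1 depth=1 children=['Y'] left=['G'] right=['K'] parent=C
Step 2 (down 0): focus=Y path=1/0 depth=2 children=['Z'] left=[] right=[] parent=I
Step 3 (down 0): focus=Z path=1/0/0 depth=3 children=[] left=[] right=[] parent=Y
Step 4 (up): focus=Y path=1/0 depth=2 children=['Z'] left=[] right=[] parent=I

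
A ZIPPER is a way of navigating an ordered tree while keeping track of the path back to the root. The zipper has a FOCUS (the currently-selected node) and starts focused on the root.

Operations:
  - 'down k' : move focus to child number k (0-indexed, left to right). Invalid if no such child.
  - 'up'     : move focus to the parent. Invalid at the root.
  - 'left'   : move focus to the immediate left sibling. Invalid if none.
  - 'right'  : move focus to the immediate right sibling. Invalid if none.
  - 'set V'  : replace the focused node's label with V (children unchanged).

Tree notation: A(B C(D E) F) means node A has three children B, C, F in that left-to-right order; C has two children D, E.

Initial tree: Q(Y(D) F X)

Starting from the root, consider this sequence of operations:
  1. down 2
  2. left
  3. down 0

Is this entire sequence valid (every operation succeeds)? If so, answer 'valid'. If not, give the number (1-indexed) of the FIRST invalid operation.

Step 1 (down 2): focus=X path=2 depth=1 children=[] left=['Y', 'F'] right=[] parent=Q
Step 2 (left): focus=F path=1 depth=1 children=[] left=['Y'] right=['X'] parent=Q
Step 3 (down 0): INVALID

Answer: 3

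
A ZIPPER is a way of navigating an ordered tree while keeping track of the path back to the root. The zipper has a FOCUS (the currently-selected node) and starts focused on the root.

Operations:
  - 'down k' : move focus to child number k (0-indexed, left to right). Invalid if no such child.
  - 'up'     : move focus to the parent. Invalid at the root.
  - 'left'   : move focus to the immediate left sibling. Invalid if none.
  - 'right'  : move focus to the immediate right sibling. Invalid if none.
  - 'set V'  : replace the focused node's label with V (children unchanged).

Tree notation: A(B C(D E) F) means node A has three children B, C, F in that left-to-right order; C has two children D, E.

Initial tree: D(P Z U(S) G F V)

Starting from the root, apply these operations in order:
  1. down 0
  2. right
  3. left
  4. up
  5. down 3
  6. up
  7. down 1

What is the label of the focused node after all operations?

Step 1 (down 0): focus=P path=0 depth=1 children=[] left=[] right=['Z', 'U', 'G', 'F', 'V'] parent=D
Step 2 (right): focus=Z path=1 depth=1 children=[] left=['P'] right=['U', 'G', 'F', 'V'] parent=D
Step 3 (left): focus=P path=0 depth=1 children=[] left=[] right=['Z', 'U', 'G', 'F', 'V'] parent=D
Step 4 (up): focus=D path=root depth=0 children=['P', 'Z', 'U', 'G', 'F', 'V'] (at root)
Step 5 (down 3): focus=G path=3 depth=1 children=[] left=['P', 'Z', 'U'] right=['F', 'V'] parent=D
Step 6 (up): focus=D path=root depth=0 children=['P', 'Z', 'U', 'G', 'F', 'V'] (at root)
Step 7 (down 1): focus=Z path=1 depth=1 children=[] left=['P'] right=['U', 'G', 'F', 'V'] parent=D

Answer: Z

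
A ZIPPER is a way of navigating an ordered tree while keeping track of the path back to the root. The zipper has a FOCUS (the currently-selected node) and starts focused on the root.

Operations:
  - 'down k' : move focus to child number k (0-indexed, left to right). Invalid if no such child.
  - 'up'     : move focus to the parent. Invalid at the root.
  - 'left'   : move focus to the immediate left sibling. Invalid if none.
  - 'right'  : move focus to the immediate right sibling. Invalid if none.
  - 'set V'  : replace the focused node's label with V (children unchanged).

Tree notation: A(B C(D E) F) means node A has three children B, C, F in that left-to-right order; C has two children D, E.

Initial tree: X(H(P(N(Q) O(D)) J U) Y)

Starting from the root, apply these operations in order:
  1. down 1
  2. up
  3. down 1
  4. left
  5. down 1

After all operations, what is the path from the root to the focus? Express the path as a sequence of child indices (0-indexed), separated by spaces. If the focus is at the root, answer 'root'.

Answer: 0 1

Derivation:
Step 1 (down 1): focus=Y path=1 depth=1 children=[] left=['H'] right=[] parent=X
Step 2 (up): focus=X path=root depth=0 children=['H', 'Y'] (at root)
Step 3 (down 1): focus=Y path=1 depth=1 children=[] left=['H'] right=[] parent=X
Step 4 (left): focus=H path=0 depth=1 children=['P', 'J', 'U'] left=[] right=['Y'] parent=X
Step 5 (down 1): focus=J path=0/1 depth=2 children=[] left=['P'] right=['U'] parent=H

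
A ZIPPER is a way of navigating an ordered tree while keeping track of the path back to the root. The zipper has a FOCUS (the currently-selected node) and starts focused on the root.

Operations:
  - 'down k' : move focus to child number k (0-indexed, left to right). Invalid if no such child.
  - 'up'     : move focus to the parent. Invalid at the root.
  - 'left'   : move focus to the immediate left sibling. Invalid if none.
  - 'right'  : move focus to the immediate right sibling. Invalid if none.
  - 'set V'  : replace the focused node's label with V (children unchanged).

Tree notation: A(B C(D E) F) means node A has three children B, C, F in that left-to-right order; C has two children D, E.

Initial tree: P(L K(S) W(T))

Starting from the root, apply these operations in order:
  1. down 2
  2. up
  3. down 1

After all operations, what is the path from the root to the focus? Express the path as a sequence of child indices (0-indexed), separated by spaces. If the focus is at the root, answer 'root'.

Step 1 (down 2): focus=W path=2 depth=1 children=['T'] left=['L', 'K'] right=[] parent=P
Step 2 (up): focus=P path=root depth=0 children=['L', 'K', 'W'] (at root)
Step 3 (down 1): focus=K path=1 depth=1 children=['S'] left=['L'] right=['W'] parent=P

Answer: 1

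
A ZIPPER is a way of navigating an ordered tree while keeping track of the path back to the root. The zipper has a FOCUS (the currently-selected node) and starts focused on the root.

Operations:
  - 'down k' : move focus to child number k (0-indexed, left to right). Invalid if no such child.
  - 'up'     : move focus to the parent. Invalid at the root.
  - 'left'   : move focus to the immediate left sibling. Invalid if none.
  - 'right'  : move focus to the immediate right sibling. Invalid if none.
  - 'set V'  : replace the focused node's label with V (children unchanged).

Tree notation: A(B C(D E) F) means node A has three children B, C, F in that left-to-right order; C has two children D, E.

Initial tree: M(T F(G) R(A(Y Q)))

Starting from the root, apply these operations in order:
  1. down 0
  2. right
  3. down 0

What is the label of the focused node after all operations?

Step 1 (down 0): focus=T path=0 depth=1 children=[] left=[] right=['F', 'R'] parent=M
Step 2 (right): focus=F path=1 depth=1 children=['G'] left=['T'] right=['R'] parent=M
Step 3 (down 0): focus=G path=1/0 depth=2 children=[] left=[] right=[] parent=F

Answer: G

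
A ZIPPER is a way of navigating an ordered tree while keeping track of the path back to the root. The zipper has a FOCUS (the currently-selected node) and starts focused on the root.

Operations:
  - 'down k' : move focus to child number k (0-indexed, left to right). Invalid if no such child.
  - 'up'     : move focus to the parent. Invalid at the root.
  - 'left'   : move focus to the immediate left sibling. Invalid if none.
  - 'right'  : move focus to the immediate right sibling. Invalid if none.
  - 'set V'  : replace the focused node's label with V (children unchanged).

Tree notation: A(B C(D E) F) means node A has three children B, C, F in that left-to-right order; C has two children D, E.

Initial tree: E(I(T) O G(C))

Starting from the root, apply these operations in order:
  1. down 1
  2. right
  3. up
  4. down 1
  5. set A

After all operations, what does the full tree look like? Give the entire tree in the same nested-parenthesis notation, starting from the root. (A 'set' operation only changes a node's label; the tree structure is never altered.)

Answer: E(I(T) A G(C))

Derivation:
Step 1 (down 1): focus=O path=1 depth=1 children=[] left=['I'] right=['G'] parent=E
Step 2 (right): focus=G path=2 depth=1 children=['C'] left=['I', 'O'] right=[] parent=E
Step 3 (up): focus=E path=root depth=0 children=['I', 'O', 'G'] (at root)
Step 4 (down 1): focus=O path=1 depth=1 children=[] left=['I'] right=['G'] parent=E
Step 5 (set A): focus=A path=1 depth=1 children=[] left=['I'] right=['G'] parent=E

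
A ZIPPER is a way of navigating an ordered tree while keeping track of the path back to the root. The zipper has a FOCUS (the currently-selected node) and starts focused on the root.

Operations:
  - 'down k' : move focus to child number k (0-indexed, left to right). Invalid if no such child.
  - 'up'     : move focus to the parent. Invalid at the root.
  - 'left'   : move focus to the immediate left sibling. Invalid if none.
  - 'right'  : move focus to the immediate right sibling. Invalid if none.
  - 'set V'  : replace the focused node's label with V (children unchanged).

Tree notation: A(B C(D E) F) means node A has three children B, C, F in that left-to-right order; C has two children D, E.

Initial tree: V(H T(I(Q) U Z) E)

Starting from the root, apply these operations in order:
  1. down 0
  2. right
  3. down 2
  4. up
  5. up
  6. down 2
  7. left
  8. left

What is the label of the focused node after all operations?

Step 1 (down 0): focus=H path=0 depth=1 children=[] left=[] right=['T', 'E'] parent=V
Step 2 (right): focus=T path=1 depth=1 children=['I', 'U', 'Z'] left=['H'] right=['E'] parent=V
Step 3 (down 2): focus=Z path=1/2 depth=2 children=[] left=['I', 'U'] right=[] parent=T
Step 4 (up): focus=T path=1 depth=1 children=['I', 'U', 'Z'] left=['H'] right=['E'] parent=V
Step 5 (up): focus=V path=root depth=0 children=['H', 'T', 'E'] (at root)
Step 6 (down 2): focus=E path=2 depth=1 children=[] left=['H', 'T'] right=[] parent=V
Step 7 (left): focus=T path=1 depth=1 children=['I', 'U', 'Z'] left=['H'] right=['E'] parent=V
Step 8 (left): focus=H path=0 depth=1 children=[] left=[] right=['T', 'E'] parent=V

Answer: H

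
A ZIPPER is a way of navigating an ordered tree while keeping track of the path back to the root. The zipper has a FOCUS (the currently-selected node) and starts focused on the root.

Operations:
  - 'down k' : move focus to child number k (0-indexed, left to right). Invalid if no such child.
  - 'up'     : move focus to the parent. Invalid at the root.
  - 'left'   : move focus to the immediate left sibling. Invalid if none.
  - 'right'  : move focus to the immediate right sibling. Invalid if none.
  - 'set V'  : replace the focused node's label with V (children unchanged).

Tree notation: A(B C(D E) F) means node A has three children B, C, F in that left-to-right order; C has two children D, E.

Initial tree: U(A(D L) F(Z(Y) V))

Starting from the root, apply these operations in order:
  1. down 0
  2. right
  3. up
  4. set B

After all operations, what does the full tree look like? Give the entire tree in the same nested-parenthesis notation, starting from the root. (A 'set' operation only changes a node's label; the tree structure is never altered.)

Answer: B(A(D L) F(Z(Y) V))

Derivation:
Step 1 (down 0): focus=A path=0 depth=1 children=['D', 'L'] left=[] right=['F'] parent=U
Step 2 (right): focus=F path=1 depth=1 children=['Z', 'V'] left=['A'] right=[] parent=U
Step 3 (up): focus=U path=root depth=0 children=['A', 'F'] (at root)
Step 4 (set B): focus=B path=root depth=0 children=['A', 'F'] (at root)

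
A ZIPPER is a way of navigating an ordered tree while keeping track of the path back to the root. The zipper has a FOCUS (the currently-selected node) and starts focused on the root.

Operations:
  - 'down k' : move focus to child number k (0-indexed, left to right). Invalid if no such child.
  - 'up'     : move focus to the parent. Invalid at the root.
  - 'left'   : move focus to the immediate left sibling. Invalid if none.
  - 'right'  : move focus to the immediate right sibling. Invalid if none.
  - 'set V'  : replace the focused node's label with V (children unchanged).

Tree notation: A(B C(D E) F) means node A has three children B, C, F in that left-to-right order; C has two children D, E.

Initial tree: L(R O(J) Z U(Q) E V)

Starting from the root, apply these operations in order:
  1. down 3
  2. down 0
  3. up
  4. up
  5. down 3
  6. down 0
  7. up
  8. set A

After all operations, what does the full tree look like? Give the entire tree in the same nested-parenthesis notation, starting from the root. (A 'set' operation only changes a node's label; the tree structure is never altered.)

Step 1 (down 3): focus=U path=3 depth=1 children=['Q'] left=['R', 'O', 'Z'] right=['E', 'V'] parent=L
Step 2 (down 0): focus=Q path=3/0 depth=2 children=[] left=[] right=[] parent=U
Step 3 (up): focus=U path=3 depth=1 children=['Q'] left=['R', 'O', 'Z'] right=['E', 'V'] parent=L
Step 4 (up): focus=L path=root depth=0 children=['R', 'O', 'Z', 'U', 'E', 'V'] (at root)
Step 5 (down 3): focus=U path=3 depth=1 children=['Q'] left=['R', 'O', 'Z'] right=['E', 'V'] parent=L
Step 6 (down 0): focus=Q path=3/0 depth=2 children=[] left=[] right=[] parent=U
Step 7 (up): focus=U path=3 depth=1 children=['Q'] left=['R', 'O', 'Z'] right=['E', 'V'] parent=L
Step 8 (set A): focus=A path=3 depth=1 children=['Q'] left=['R', 'O', 'Z'] right=['E', 'V'] parent=L

Answer: L(R O(J) Z A(Q) E V)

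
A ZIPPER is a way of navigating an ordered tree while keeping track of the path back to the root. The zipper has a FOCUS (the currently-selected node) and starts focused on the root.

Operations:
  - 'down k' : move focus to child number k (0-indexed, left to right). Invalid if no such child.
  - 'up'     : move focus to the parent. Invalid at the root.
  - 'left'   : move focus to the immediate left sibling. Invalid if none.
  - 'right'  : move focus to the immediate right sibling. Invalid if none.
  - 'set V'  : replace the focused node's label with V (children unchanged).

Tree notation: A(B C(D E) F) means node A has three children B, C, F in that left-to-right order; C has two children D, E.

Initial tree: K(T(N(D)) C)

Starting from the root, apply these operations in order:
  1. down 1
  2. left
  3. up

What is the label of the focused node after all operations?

Step 1 (down 1): focus=C path=1 depth=1 children=[] left=['T'] right=[] parent=K
Step 2 (left): focus=T path=0 depth=1 children=['N'] left=[] right=['C'] parent=K
Step 3 (up): focus=K path=root depth=0 children=['T', 'C'] (at root)

Answer: K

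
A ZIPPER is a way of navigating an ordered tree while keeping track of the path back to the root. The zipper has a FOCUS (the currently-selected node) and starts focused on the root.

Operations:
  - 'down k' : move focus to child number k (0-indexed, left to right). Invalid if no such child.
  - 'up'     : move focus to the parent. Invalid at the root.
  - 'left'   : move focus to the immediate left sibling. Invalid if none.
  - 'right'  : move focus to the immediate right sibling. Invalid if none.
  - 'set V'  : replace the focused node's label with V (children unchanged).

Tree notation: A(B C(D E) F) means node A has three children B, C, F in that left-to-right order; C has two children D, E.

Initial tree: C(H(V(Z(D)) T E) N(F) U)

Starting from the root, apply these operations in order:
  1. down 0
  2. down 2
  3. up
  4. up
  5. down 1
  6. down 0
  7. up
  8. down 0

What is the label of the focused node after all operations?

Step 1 (down 0): focus=H path=0 depth=1 children=['V', 'T', 'E'] left=[] right=['N', 'U'] parent=C
Step 2 (down 2): focus=E path=0/2 depth=2 children=[] left=['V', 'T'] right=[] parent=H
Step 3 (up): focus=H path=0 depth=1 children=['V', 'T', 'E'] left=[] right=['N', 'U'] parent=C
Step 4 (up): focus=C path=root depth=0 children=['H', 'N', 'U'] (at root)
Step 5 (down 1): focus=N path=1 depth=1 children=['F'] left=['H'] right=['U'] parent=C
Step 6 (down 0): focus=F path=1/0 depth=2 children=[] left=[] right=[] parent=N
Step 7 (up): focus=N path=1 depth=1 children=['F'] left=['H'] right=['U'] parent=C
Step 8 (down 0): focus=F path=1/0 depth=2 children=[] left=[] right=[] parent=N

Answer: F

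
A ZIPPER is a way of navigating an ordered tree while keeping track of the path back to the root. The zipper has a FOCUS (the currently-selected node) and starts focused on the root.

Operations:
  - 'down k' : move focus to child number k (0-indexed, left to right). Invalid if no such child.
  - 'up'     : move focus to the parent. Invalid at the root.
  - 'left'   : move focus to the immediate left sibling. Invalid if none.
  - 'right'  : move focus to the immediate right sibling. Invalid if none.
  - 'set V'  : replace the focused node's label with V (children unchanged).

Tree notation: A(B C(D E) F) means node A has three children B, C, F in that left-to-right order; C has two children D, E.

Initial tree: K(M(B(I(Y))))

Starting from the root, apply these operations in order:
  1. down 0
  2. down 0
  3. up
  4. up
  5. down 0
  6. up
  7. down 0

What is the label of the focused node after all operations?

Answer: M

Derivation:
Step 1 (down 0): focus=M path=0 depth=1 children=['B'] left=[] right=[] parent=K
Step 2 (down 0): focus=B path=0/0 depth=2 children=['I'] left=[] right=[] parent=M
Step 3 (up): focus=M path=0 depth=1 children=['B'] left=[] right=[] parent=K
Step 4 (up): focus=K path=root depth=0 children=['M'] (at root)
Step 5 (down 0): focus=M path=0 depth=1 children=['B'] left=[] right=[] parent=K
Step 6 (up): focus=K path=root depth=0 children=['M'] (at root)
Step 7 (down 0): focus=M path=0 depth=1 children=['B'] left=[] right=[] parent=K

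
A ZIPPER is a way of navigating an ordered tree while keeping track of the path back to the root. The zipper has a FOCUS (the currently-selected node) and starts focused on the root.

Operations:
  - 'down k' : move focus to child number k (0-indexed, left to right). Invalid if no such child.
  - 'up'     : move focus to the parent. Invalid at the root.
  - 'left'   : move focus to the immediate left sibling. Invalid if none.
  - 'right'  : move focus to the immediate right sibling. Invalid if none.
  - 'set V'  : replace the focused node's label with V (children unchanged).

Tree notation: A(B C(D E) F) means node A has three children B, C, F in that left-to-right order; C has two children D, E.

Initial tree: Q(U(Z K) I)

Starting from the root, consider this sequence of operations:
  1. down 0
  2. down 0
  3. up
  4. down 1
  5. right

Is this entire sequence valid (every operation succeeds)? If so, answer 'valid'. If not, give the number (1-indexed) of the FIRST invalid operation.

Answer: 5

Derivation:
Step 1 (down 0): focus=U path=0 depth=1 children=['Z', 'K'] left=[] right=['I'] parent=Q
Step 2 (down 0): focus=Z path=0/0 depth=2 children=[] left=[] right=['K'] parent=U
Step 3 (up): focus=U path=0 depth=1 children=['Z', 'K'] left=[] right=['I'] parent=Q
Step 4 (down 1): focus=K path=0/1 depth=2 children=[] left=['Z'] right=[] parent=U
Step 5 (right): INVALID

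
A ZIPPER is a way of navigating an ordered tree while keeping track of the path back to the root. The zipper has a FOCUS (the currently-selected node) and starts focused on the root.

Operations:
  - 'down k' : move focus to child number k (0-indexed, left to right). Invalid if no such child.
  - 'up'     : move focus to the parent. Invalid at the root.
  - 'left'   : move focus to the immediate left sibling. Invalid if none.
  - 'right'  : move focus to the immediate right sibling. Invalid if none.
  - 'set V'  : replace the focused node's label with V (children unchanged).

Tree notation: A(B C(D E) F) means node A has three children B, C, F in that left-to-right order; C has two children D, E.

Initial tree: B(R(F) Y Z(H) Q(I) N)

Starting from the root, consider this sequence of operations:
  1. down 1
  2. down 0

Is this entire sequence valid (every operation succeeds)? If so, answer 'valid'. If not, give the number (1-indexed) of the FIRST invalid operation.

Step 1 (down 1): focus=Y path=1 depth=1 children=[] left=['R'] right=['Z', 'Q', 'N'] parent=B
Step 2 (down 0): INVALID

Answer: 2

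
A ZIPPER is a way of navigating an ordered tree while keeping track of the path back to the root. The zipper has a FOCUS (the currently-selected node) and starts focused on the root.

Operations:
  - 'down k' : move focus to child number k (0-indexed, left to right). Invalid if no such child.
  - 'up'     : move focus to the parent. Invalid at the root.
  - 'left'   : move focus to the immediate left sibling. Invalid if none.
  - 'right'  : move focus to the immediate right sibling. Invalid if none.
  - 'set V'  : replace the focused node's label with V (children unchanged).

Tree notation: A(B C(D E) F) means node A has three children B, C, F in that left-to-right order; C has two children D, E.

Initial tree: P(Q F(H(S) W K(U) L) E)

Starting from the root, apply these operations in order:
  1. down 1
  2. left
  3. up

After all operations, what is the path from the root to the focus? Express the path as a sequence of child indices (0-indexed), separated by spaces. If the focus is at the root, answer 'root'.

Answer: root

Derivation:
Step 1 (down 1): focus=F path=1 depth=1 children=['H', 'W', 'K', 'L'] left=['Q'] right=['E'] parent=P
Step 2 (left): focus=Q path=0 depth=1 children=[] left=[] right=['F', 'E'] parent=P
Step 3 (up): focus=P path=root depth=0 children=['Q', 'F', 'E'] (at root)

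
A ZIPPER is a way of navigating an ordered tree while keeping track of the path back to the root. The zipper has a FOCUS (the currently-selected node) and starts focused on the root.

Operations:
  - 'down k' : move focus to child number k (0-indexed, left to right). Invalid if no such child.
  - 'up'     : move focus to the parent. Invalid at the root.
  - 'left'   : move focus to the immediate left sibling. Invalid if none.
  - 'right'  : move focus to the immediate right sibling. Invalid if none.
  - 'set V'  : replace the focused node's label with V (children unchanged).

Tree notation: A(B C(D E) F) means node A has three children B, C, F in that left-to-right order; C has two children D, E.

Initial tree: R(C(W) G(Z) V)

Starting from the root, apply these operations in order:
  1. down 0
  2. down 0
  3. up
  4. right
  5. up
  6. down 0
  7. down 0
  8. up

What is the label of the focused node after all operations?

Step 1 (down 0): focus=C path=0 depth=1 children=['W'] left=[] right=['G', 'V'] parent=R
Step 2 (down 0): focus=W path=0/0 depth=2 children=[] left=[] right=[] parent=C
Step 3 (up): focus=C path=0 depth=1 children=['W'] left=[] right=['G', 'V'] parent=R
Step 4 (right): focus=G path=1 depth=1 children=['Z'] left=['C'] right=['V'] parent=R
Step 5 (up): focus=R path=root depth=0 children=['C', 'G', 'V'] (at root)
Step 6 (down 0): focus=C path=0 depth=1 children=['W'] left=[] right=['G', 'V'] parent=R
Step 7 (down 0): focus=W path=0/0 depth=2 children=[] left=[] right=[] parent=C
Step 8 (up): focus=C path=0 depth=1 children=['W'] left=[] right=['G', 'V'] parent=R

Answer: C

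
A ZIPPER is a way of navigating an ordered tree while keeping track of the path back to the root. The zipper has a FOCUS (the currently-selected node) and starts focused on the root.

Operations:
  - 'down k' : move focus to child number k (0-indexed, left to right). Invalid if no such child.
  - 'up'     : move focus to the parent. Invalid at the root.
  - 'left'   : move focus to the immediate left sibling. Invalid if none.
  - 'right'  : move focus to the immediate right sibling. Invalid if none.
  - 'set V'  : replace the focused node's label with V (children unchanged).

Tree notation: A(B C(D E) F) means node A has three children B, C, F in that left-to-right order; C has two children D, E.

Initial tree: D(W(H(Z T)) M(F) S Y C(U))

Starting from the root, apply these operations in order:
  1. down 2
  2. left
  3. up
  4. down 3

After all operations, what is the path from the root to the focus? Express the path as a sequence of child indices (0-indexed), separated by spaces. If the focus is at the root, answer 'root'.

Answer: 3

Derivation:
Step 1 (down 2): focus=S path=2 depth=1 children=[] left=['W', 'M'] right=['Y', 'C'] parent=D
Step 2 (left): focus=M path=1 depth=1 children=['F'] left=['W'] right=['S', 'Y', 'C'] parent=D
Step 3 (up): focus=D path=root depth=0 children=['W', 'M', 'S', 'Y', 'C'] (at root)
Step 4 (down 3): focus=Y path=3 depth=1 children=[] left=['W', 'M', 'S'] right=['C'] parent=D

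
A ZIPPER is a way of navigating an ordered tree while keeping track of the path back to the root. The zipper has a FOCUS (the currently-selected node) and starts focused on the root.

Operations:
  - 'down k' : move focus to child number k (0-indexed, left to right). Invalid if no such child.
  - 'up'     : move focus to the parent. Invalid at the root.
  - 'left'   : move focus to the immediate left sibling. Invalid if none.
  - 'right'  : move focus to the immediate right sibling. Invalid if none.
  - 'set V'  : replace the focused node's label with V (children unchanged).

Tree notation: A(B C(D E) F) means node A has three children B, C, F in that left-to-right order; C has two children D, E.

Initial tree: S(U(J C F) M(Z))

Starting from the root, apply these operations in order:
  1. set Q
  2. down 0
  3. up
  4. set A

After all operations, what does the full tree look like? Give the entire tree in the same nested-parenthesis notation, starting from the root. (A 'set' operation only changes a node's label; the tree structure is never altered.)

Answer: A(U(J C F) M(Z))

Derivation:
Step 1 (set Q): focus=Q path=root depth=0 children=['U', 'M'] (at root)
Step 2 (down 0): focus=U path=0 depth=1 children=['J', 'C', 'F'] left=[] right=['M'] parent=Q
Step 3 (up): focus=Q path=root depth=0 children=['U', 'M'] (at root)
Step 4 (set A): focus=A path=root depth=0 children=['U', 'M'] (at root)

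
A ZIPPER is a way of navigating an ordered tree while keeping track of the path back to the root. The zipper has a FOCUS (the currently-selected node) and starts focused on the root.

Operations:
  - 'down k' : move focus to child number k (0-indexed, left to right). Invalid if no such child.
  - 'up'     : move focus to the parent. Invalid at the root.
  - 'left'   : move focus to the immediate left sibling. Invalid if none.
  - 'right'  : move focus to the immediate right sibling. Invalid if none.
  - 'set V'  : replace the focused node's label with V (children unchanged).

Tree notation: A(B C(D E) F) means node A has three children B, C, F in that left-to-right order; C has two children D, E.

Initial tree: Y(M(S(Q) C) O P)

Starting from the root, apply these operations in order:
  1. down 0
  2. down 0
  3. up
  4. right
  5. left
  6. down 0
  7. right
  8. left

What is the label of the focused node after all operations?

Step 1 (down 0): focus=M path=0 depth=1 children=['S', 'C'] left=[] right=['O', 'P'] parent=Y
Step 2 (down 0): focus=S path=0/0 depth=2 children=['Q'] left=[] right=['C'] parent=M
Step 3 (up): focus=M path=0 depth=1 children=['S', 'C'] left=[] right=['O', 'P'] parent=Y
Step 4 (right): focus=O path=1 depth=1 children=[] left=['M'] right=['P'] parent=Y
Step 5 (left): focus=M path=0 depth=1 children=['S', 'C'] left=[] right=['O', 'P'] parent=Y
Step 6 (down 0): focus=S path=0/0 depth=2 children=['Q'] left=[] right=['C'] parent=M
Step 7 (right): focus=C path=0/1 depth=2 children=[] left=['S'] right=[] parent=M
Step 8 (left): focus=S path=0/0 depth=2 children=['Q'] left=[] right=['C'] parent=M

Answer: S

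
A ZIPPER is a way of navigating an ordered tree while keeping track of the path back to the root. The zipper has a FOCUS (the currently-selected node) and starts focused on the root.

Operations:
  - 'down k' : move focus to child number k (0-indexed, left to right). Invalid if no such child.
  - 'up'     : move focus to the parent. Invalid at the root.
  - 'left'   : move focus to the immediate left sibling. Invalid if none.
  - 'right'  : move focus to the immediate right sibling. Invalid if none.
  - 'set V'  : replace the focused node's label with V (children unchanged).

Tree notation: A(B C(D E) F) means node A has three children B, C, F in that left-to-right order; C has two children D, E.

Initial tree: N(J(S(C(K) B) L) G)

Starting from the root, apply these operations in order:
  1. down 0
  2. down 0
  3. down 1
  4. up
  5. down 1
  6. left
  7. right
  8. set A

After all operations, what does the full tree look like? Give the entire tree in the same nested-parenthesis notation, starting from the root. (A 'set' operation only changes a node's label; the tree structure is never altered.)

Answer: N(J(S(C(K) A) L) G)

Derivation:
Step 1 (down 0): focus=J path=0 depth=1 children=['S', 'L'] left=[] right=['G'] parent=N
Step 2 (down 0): focus=S path=0/0 depth=2 children=['C', 'B'] left=[] right=['L'] parent=J
Step 3 (down 1): focus=B path=0/0/1 depth=3 children=[] left=['C'] right=[] parent=S
Step 4 (up): focus=S path=0/0 depth=2 children=['C', 'B'] left=[] right=['L'] parent=J
Step 5 (down 1): focus=B path=0/0/1 depth=3 children=[] left=['C'] right=[] parent=S
Step 6 (left): focus=C path=0/0/0 depth=3 children=['K'] left=[] right=['B'] parent=S
Step 7 (right): focus=B path=0/0/1 depth=3 children=[] left=['C'] right=[] parent=S
Step 8 (set A): focus=A path=0/0/1 depth=3 children=[] left=['C'] right=[] parent=S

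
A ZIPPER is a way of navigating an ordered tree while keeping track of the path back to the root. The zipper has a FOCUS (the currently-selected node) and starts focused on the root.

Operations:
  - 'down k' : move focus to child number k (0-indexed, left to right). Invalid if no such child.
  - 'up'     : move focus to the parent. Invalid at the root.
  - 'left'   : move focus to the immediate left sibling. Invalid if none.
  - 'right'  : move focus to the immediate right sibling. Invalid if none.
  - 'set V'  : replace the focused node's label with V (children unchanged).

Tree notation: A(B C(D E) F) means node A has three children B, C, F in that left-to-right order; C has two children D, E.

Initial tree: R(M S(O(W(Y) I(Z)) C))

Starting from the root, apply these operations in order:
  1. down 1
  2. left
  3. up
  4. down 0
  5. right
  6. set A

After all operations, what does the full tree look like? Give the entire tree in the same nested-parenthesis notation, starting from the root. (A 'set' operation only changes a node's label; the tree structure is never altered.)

Step 1 (down 1): focus=S path=1 depth=1 children=['O', 'C'] left=['M'] right=[] parent=R
Step 2 (left): focus=M path=0 depth=1 children=[] left=[] right=['S'] parent=R
Step 3 (up): focus=R path=root depth=0 children=['M', 'S'] (at root)
Step 4 (down 0): focus=M path=0 depth=1 children=[] left=[] right=['S'] parent=R
Step 5 (right): focus=S path=1 depth=1 children=['O', 'C'] left=['M'] right=[] parent=R
Step 6 (set A): focus=A path=1 depth=1 children=['O', 'C'] left=['M'] right=[] parent=R

Answer: R(M A(O(W(Y) I(Z)) C))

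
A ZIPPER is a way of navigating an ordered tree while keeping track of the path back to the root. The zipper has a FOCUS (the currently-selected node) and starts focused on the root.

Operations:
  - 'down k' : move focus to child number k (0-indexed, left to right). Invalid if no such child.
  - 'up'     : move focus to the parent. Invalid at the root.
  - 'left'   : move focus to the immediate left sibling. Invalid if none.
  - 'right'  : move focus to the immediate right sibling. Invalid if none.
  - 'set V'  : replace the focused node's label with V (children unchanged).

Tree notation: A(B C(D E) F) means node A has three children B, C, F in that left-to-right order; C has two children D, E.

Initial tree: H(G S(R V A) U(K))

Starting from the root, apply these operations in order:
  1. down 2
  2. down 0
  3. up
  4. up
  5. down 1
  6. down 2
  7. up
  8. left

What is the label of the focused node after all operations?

Step 1 (down 2): focus=U path=2 depth=1 children=['K'] left=['G', 'S'] right=[] parent=H
Step 2 (down 0): focus=K path=2/0 depth=2 children=[] left=[] right=[] parent=U
Step 3 (up): focus=U path=2 depth=1 children=['K'] left=['G', 'S'] right=[] parent=H
Step 4 (up): focus=H path=root depth=0 children=['G', 'S', 'U'] (at root)
Step 5 (down 1): focus=S path=1 depth=1 children=['R', 'V', 'A'] left=['G'] right=['U'] parent=H
Step 6 (down 2): focus=A path=1/2 depth=2 children=[] left=['R', 'V'] right=[] parent=S
Step 7 (up): focus=S path=1 depth=1 children=['R', 'V', 'A'] left=['G'] right=['U'] parent=H
Step 8 (left): focus=G path=0 depth=1 children=[] left=[] right=['S', 'U'] parent=H

Answer: G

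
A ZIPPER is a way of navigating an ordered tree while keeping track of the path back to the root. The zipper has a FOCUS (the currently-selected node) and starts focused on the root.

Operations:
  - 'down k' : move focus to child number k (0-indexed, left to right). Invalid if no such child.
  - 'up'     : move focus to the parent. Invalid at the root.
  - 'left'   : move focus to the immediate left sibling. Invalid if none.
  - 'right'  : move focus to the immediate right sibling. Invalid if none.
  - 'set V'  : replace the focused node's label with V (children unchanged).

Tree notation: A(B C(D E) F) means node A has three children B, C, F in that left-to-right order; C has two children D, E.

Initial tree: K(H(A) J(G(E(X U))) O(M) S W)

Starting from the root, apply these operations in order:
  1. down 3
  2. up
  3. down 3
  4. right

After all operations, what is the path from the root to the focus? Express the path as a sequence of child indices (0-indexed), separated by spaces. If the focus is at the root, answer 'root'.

Answer: 4

Derivation:
Step 1 (down 3): focus=S path=3 depth=1 children=[] left=['H', 'J', 'O'] right=['W'] parent=K
Step 2 (up): focus=K path=root depth=0 children=['H', 'J', 'O', 'S', 'W'] (at root)
Step 3 (down 3): focus=S path=3 depth=1 children=[] left=['H', 'J', 'O'] right=['W'] parent=K
Step 4 (right): focus=W path=4 depth=1 children=[] left=['H', 'J', 'O', 'S'] right=[] parent=K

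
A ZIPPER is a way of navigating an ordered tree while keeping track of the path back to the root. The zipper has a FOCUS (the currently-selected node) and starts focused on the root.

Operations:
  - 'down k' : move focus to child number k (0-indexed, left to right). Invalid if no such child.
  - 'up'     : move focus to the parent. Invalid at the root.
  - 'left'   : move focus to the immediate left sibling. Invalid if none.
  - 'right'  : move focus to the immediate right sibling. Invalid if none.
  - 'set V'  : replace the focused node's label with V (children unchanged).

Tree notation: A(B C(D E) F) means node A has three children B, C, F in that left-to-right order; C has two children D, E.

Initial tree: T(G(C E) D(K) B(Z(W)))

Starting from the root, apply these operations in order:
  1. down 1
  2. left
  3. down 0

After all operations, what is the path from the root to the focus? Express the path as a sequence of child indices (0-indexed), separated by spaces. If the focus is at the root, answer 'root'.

Step 1 (down 1): focus=D path=1 depth=1 children=['K'] left=['G'] right=['B'] parent=T
Step 2 (left): focus=G path=0 depth=1 children=['C', 'E'] left=[] right=['D', 'B'] parent=T
Step 3 (down 0): focus=C path=0/0 depth=2 children=[] left=[] right=['E'] parent=G

Answer: 0 0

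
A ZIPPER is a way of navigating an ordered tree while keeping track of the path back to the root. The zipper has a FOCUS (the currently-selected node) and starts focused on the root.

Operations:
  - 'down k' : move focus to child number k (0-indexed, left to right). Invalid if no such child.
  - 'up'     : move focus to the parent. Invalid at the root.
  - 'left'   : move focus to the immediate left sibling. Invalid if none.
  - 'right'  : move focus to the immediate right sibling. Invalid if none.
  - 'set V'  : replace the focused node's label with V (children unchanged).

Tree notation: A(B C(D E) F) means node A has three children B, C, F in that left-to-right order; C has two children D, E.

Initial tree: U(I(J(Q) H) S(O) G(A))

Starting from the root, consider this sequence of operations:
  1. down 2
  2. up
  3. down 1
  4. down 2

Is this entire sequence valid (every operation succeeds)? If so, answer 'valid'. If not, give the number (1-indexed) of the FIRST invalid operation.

Answer: 4

Derivation:
Step 1 (down 2): focus=G path=2 depth=1 children=['A'] left=['I', 'S'] right=[] parent=U
Step 2 (up): focus=U path=root depth=0 children=['I', 'S', 'G'] (at root)
Step 3 (down 1): focus=S path=1 depth=1 children=['O'] left=['I'] right=['G'] parent=U
Step 4 (down 2): INVALID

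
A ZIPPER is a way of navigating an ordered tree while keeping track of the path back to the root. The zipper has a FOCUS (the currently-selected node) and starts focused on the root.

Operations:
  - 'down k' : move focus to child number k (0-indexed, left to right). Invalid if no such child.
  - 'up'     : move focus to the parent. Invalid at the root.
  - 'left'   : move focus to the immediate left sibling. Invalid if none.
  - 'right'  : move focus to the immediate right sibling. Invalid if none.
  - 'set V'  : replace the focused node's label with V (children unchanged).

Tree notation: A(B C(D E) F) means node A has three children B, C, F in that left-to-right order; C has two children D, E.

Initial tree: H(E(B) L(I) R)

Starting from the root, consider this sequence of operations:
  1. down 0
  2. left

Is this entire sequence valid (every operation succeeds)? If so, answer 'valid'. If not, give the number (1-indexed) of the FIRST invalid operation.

Answer: 2

Derivation:
Step 1 (down 0): focus=E path=0 depth=1 children=['B'] left=[] right=['L', 'R'] parent=H
Step 2 (left): INVALID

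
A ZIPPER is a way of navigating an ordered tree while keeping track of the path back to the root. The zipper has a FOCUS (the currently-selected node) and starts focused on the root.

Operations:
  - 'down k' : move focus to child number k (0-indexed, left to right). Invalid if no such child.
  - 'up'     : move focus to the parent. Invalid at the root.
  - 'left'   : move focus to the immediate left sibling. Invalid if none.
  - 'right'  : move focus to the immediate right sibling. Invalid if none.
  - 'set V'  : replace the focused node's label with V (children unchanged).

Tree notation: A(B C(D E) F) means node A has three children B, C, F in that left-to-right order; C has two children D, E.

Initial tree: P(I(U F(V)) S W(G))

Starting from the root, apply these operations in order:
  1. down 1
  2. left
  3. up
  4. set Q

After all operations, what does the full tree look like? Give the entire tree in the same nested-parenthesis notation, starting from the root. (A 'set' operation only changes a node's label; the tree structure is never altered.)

Step 1 (down 1): focus=S path=1 depth=1 children=[] left=['I'] right=['W'] parent=P
Step 2 (left): focus=I path=0 depth=1 children=['U', 'F'] left=[] right=['S', 'W'] parent=P
Step 3 (up): focus=P path=root depth=0 children=['I', 'S', 'W'] (at root)
Step 4 (set Q): focus=Q path=root depth=0 children=['I', 'S', 'W'] (at root)

Answer: Q(I(U F(V)) S W(G))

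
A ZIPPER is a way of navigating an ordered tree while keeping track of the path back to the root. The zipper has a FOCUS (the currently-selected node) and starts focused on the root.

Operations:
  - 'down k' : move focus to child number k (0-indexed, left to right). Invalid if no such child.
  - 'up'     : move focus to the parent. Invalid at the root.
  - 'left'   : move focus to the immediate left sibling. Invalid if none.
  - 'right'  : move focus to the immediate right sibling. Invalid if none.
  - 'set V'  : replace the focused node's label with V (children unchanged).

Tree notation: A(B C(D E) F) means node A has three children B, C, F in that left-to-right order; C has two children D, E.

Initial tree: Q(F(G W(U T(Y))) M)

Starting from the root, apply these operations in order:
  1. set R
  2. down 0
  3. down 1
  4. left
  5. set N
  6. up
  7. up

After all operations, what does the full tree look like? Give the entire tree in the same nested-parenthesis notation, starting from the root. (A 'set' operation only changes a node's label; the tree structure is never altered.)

Step 1 (set R): focus=R path=root depth=0 children=['F', 'M'] (at root)
Step 2 (down 0): focus=F path=0 depth=1 children=['G', 'W'] left=[] right=['M'] parent=R
Step 3 (down 1): focus=W path=0/1 depth=2 children=['U', 'T'] left=['G'] right=[] parent=F
Step 4 (left): focus=G path=0/0 depth=2 children=[] left=[] right=['W'] parent=F
Step 5 (set N): focus=N path=0/0 depth=2 children=[] left=[] right=['W'] parent=F
Step 6 (up): focus=F path=0 depth=1 children=['N', 'W'] left=[] right=['M'] parent=R
Step 7 (up): focus=R path=root depth=0 children=['F', 'M'] (at root)

Answer: R(F(N W(U T(Y))) M)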